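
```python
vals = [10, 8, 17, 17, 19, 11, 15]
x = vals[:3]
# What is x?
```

vals has length 7. The slice vals[:3] selects indices [0, 1, 2] (0->10, 1->8, 2->17), giving [10, 8, 17].

[10, 8, 17]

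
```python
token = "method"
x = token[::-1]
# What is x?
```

token has length 6. The slice token[::-1] selects indices [5, 4, 3, 2, 1, 0] (5->'d', 4->'o', 3->'h', 2->'t', 1->'e', 0->'m'), giving 'dohtem'.

'dohtem'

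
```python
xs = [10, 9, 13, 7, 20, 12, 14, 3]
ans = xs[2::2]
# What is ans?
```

xs has length 8. The slice xs[2::2] selects indices [2, 4, 6] (2->13, 4->20, 6->14), giving [13, 20, 14].

[13, 20, 14]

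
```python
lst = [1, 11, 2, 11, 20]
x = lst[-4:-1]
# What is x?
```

lst has length 5. The slice lst[-4:-1] selects indices [1, 2, 3] (1->11, 2->2, 3->11), giving [11, 2, 11].

[11, 2, 11]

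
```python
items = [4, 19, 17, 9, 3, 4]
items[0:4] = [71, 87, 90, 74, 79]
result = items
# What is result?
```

items starts as [4, 19, 17, 9, 3, 4] (length 6). The slice items[0:4] covers indices [0, 1, 2, 3] with values [4, 19, 17, 9]. Replacing that slice with [71, 87, 90, 74, 79] (different length) produces [71, 87, 90, 74, 79, 3, 4].

[71, 87, 90, 74, 79, 3, 4]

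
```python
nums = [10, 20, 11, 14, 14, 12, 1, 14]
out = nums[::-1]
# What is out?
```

nums has length 8. The slice nums[::-1] selects indices [7, 6, 5, 4, 3, 2, 1, 0] (7->14, 6->1, 5->12, 4->14, 3->14, 2->11, 1->20, 0->10), giving [14, 1, 12, 14, 14, 11, 20, 10].

[14, 1, 12, 14, 14, 11, 20, 10]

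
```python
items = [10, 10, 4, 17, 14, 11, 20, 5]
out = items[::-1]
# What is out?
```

items has length 8. The slice items[::-1] selects indices [7, 6, 5, 4, 3, 2, 1, 0] (7->5, 6->20, 5->11, 4->14, 3->17, 2->4, 1->10, 0->10), giving [5, 20, 11, 14, 17, 4, 10, 10].

[5, 20, 11, 14, 17, 4, 10, 10]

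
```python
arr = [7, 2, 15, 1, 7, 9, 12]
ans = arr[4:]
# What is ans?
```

arr has length 7. The slice arr[4:] selects indices [4, 5, 6] (4->7, 5->9, 6->12), giving [7, 9, 12].

[7, 9, 12]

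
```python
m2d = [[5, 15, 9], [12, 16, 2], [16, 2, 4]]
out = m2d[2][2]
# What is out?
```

m2d[2] = [16, 2, 4]. Taking column 2 of that row yields 4.

4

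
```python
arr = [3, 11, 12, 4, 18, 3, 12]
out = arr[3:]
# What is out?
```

arr has length 7. The slice arr[3:] selects indices [3, 4, 5, 6] (3->4, 4->18, 5->3, 6->12), giving [4, 18, 3, 12].

[4, 18, 3, 12]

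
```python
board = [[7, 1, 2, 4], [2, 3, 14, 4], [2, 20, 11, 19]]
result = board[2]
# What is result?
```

board has 3 rows. Row 2 is [2, 20, 11, 19].

[2, 20, 11, 19]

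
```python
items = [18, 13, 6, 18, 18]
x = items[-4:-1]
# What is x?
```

items has length 5. The slice items[-4:-1] selects indices [1, 2, 3] (1->13, 2->6, 3->18), giving [13, 6, 18].

[13, 6, 18]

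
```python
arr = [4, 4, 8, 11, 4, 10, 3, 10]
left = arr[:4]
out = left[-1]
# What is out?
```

arr has length 8. The slice arr[:4] selects indices [0, 1, 2, 3] (0->4, 1->4, 2->8, 3->11), giving [4, 4, 8, 11]. So left = [4, 4, 8, 11]. Then left[-1] = 11.

11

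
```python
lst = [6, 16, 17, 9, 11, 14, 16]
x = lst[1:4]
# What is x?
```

lst has length 7. The slice lst[1:4] selects indices [1, 2, 3] (1->16, 2->17, 3->9), giving [16, 17, 9].

[16, 17, 9]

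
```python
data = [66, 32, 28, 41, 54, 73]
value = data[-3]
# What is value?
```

data has length 6. Negative index -3 maps to positive index 6 + (-3) = 3. data[3] = 41.

41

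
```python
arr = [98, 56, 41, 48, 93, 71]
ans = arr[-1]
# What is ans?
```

arr has length 6. Negative index -1 maps to positive index 6 + (-1) = 5. arr[5] = 71.

71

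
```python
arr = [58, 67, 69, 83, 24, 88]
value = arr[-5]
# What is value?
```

arr has length 6. Negative index -5 maps to positive index 6 + (-5) = 1. arr[1] = 67.

67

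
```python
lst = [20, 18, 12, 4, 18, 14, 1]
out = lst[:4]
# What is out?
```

lst has length 7. The slice lst[:4] selects indices [0, 1, 2, 3] (0->20, 1->18, 2->12, 3->4), giving [20, 18, 12, 4].

[20, 18, 12, 4]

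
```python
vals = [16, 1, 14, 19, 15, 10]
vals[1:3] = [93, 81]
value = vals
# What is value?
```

vals starts as [16, 1, 14, 19, 15, 10] (length 6). The slice vals[1:3] covers indices [1, 2] with values [1, 14]. Replacing that slice with [93, 81] (same length) produces [16, 93, 81, 19, 15, 10].

[16, 93, 81, 19, 15, 10]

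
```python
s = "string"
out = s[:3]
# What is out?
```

s has length 6. The slice s[:3] selects indices [0, 1, 2] (0->'s', 1->'t', 2->'r'), giving 'str'.

'str'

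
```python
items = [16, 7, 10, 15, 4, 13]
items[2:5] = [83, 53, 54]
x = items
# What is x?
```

items starts as [16, 7, 10, 15, 4, 13] (length 6). The slice items[2:5] covers indices [2, 3, 4] with values [10, 15, 4]. Replacing that slice with [83, 53, 54] (same length) produces [16, 7, 83, 53, 54, 13].

[16, 7, 83, 53, 54, 13]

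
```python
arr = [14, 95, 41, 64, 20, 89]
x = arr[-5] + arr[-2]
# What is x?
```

arr has length 6. Negative index -5 maps to positive index 6 + (-5) = 1. arr[1] = 95.
arr has length 6. Negative index -2 maps to positive index 6 + (-2) = 4. arr[4] = 20.
Sum: 95 + 20 = 115.

115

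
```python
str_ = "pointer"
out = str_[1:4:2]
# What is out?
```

str_ has length 7. The slice str_[1:4:2] selects indices [1, 3] (1->'o', 3->'n'), giving 'on'.

'on'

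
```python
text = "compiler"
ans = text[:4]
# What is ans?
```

text has length 8. The slice text[:4] selects indices [0, 1, 2, 3] (0->'c', 1->'o', 2->'m', 3->'p'), giving 'comp'.

'comp'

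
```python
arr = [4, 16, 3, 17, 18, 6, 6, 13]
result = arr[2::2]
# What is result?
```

arr has length 8. The slice arr[2::2] selects indices [2, 4, 6] (2->3, 4->18, 6->6), giving [3, 18, 6].

[3, 18, 6]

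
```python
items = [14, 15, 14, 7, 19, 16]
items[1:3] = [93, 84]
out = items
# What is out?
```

items starts as [14, 15, 14, 7, 19, 16] (length 6). The slice items[1:3] covers indices [1, 2] with values [15, 14]. Replacing that slice with [93, 84] (same length) produces [14, 93, 84, 7, 19, 16].

[14, 93, 84, 7, 19, 16]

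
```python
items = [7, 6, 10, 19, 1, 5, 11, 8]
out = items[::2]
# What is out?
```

items has length 8. The slice items[::2] selects indices [0, 2, 4, 6] (0->7, 2->10, 4->1, 6->11), giving [7, 10, 1, 11].

[7, 10, 1, 11]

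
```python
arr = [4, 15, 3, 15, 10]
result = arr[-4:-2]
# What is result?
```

arr has length 5. The slice arr[-4:-2] selects indices [1, 2] (1->15, 2->3), giving [15, 3].

[15, 3]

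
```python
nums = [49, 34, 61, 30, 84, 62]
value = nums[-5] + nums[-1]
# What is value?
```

nums has length 6. Negative index -5 maps to positive index 6 + (-5) = 1. nums[1] = 34.
nums has length 6. Negative index -1 maps to positive index 6 + (-1) = 5. nums[5] = 62.
Sum: 34 + 62 = 96.

96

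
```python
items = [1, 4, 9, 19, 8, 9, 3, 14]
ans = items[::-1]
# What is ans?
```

items has length 8. The slice items[::-1] selects indices [7, 6, 5, 4, 3, 2, 1, 0] (7->14, 6->3, 5->9, 4->8, 3->19, 2->9, 1->4, 0->1), giving [14, 3, 9, 8, 19, 9, 4, 1].

[14, 3, 9, 8, 19, 9, 4, 1]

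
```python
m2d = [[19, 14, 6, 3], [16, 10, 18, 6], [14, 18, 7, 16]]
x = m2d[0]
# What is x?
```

m2d has 3 rows. Row 0 is [19, 14, 6, 3].

[19, 14, 6, 3]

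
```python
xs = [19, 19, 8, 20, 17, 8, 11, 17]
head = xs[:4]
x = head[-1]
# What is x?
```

xs has length 8. The slice xs[:4] selects indices [0, 1, 2, 3] (0->19, 1->19, 2->8, 3->20), giving [19, 19, 8, 20]. So head = [19, 19, 8, 20]. Then head[-1] = 20.

20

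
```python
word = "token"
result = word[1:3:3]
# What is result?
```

word has length 5. The slice word[1:3:3] selects indices [1] (1->'o'), giving 'o'.

'o'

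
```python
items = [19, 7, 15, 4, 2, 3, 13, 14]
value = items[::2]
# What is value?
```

items has length 8. The slice items[::2] selects indices [0, 2, 4, 6] (0->19, 2->15, 4->2, 6->13), giving [19, 15, 2, 13].

[19, 15, 2, 13]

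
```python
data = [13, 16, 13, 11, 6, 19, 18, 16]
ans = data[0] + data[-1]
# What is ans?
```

data has length 8. data[0] = 13.
data has length 8. Negative index -1 maps to positive index 8 + (-1) = 7. data[7] = 16.
Sum: 13 + 16 = 29.

29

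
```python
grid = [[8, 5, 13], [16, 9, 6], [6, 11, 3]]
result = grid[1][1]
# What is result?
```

grid[1] = [16, 9, 6]. Taking column 1 of that row yields 9.

9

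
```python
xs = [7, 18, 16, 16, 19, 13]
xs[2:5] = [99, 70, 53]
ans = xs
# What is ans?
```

xs starts as [7, 18, 16, 16, 19, 13] (length 6). The slice xs[2:5] covers indices [2, 3, 4] with values [16, 16, 19]. Replacing that slice with [99, 70, 53] (same length) produces [7, 18, 99, 70, 53, 13].

[7, 18, 99, 70, 53, 13]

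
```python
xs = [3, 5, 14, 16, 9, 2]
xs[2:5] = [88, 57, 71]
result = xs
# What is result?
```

xs starts as [3, 5, 14, 16, 9, 2] (length 6). The slice xs[2:5] covers indices [2, 3, 4] with values [14, 16, 9]. Replacing that slice with [88, 57, 71] (same length) produces [3, 5, 88, 57, 71, 2].

[3, 5, 88, 57, 71, 2]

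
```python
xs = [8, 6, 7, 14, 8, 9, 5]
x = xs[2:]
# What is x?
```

xs has length 7. The slice xs[2:] selects indices [2, 3, 4, 5, 6] (2->7, 3->14, 4->8, 5->9, 6->5), giving [7, 14, 8, 9, 5].

[7, 14, 8, 9, 5]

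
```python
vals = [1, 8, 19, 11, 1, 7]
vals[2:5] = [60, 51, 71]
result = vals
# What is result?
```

vals starts as [1, 8, 19, 11, 1, 7] (length 6). The slice vals[2:5] covers indices [2, 3, 4] with values [19, 11, 1]. Replacing that slice with [60, 51, 71] (same length) produces [1, 8, 60, 51, 71, 7].

[1, 8, 60, 51, 71, 7]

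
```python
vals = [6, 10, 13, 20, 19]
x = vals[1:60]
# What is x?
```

vals has length 5. The slice vals[1:60] selects indices [1, 2, 3, 4] (1->10, 2->13, 3->20, 4->19), giving [10, 13, 20, 19].

[10, 13, 20, 19]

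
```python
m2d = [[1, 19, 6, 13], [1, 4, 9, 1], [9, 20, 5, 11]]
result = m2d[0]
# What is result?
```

m2d has 3 rows. Row 0 is [1, 19, 6, 13].

[1, 19, 6, 13]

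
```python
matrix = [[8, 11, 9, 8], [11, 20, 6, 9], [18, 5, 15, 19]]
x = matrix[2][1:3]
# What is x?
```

matrix[2] = [18, 5, 15, 19]. matrix[2] has length 4. The slice matrix[2][1:3] selects indices [1, 2] (1->5, 2->15), giving [5, 15].

[5, 15]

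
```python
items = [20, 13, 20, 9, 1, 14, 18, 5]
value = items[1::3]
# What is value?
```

items has length 8. The slice items[1::3] selects indices [1, 4, 7] (1->13, 4->1, 7->5), giving [13, 1, 5].

[13, 1, 5]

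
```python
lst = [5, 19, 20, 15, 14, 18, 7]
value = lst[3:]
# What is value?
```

lst has length 7. The slice lst[3:] selects indices [3, 4, 5, 6] (3->15, 4->14, 5->18, 6->7), giving [15, 14, 18, 7].

[15, 14, 18, 7]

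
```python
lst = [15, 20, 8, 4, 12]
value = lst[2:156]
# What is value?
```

lst has length 5. The slice lst[2:156] selects indices [2, 3, 4] (2->8, 3->4, 4->12), giving [8, 4, 12].

[8, 4, 12]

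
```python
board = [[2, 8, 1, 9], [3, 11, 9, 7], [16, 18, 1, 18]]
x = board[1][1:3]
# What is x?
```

board[1] = [3, 11, 9, 7]. board[1] has length 4. The slice board[1][1:3] selects indices [1, 2] (1->11, 2->9), giving [11, 9].

[11, 9]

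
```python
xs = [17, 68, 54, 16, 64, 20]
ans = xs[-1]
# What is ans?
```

xs has length 6. Negative index -1 maps to positive index 6 + (-1) = 5. xs[5] = 20.

20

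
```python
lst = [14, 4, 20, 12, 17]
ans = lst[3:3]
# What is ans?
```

lst has length 5. The slice lst[3:3] resolves to an empty index range, so the result is [].

[]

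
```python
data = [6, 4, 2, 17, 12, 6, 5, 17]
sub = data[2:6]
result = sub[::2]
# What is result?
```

data has length 8. The slice data[2:6] selects indices [2, 3, 4, 5] (2->2, 3->17, 4->12, 5->6), giving [2, 17, 12, 6]. So sub = [2, 17, 12, 6]. sub has length 4. The slice sub[::2] selects indices [0, 2] (0->2, 2->12), giving [2, 12].

[2, 12]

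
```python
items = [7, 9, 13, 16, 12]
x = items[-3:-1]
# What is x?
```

items has length 5. The slice items[-3:-1] selects indices [2, 3] (2->13, 3->16), giving [13, 16].

[13, 16]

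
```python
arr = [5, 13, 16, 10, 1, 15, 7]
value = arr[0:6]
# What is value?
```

arr has length 7. The slice arr[0:6] selects indices [0, 1, 2, 3, 4, 5] (0->5, 1->13, 2->16, 3->10, 4->1, 5->15), giving [5, 13, 16, 10, 1, 15].

[5, 13, 16, 10, 1, 15]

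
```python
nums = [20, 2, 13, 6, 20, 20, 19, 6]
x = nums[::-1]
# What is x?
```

nums has length 8. The slice nums[::-1] selects indices [7, 6, 5, 4, 3, 2, 1, 0] (7->6, 6->19, 5->20, 4->20, 3->6, 2->13, 1->2, 0->20), giving [6, 19, 20, 20, 6, 13, 2, 20].

[6, 19, 20, 20, 6, 13, 2, 20]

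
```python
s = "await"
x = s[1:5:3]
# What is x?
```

s has length 5. The slice s[1:5:3] selects indices [1, 4] (1->'w', 4->'t'), giving 'wt'.

'wt'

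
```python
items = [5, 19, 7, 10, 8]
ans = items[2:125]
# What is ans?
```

items has length 5. The slice items[2:125] selects indices [2, 3, 4] (2->7, 3->10, 4->8), giving [7, 10, 8].

[7, 10, 8]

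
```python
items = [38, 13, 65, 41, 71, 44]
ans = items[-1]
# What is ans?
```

items has length 6. Negative index -1 maps to positive index 6 + (-1) = 5. items[5] = 44.

44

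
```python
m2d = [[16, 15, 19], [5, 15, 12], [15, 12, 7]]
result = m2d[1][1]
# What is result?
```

m2d[1] = [5, 15, 12]. Taking column 1 of that row yields 15.

15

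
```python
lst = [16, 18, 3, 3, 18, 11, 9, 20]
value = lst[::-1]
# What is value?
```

lst has length 8. The slice lst[::-1] selects indices [7, 6, 5, 4, 3, 2, 1, 0] (7->20, 6->9, 5->11, 4->18, 3->3, 2->3, 1->18, 0->16), giving [20, 9, 11, 18, 3, 3, 18, 16].

[20, 9, 11, 18, 3, 3, 18, 16]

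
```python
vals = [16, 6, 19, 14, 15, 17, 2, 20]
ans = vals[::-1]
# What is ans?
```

vals has length 8. The slice vals[::-1] selects indices [7, 6, 5, 4, 3, 2, 1, 0] (7->20, 6->2, 5->17, 4->15, 3->14, 2->19, 1->6, 0->16), giving [20, 2, 17, 15, 14, 19, 6, 16].

[20, 2, 17, 15, 14, 19, 6, 16]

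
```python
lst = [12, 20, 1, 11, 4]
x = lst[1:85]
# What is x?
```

lst has length 5. The slice lst[1:85] selects indices [1, 2, 3, 4] (1->20, 2->1, 3->11, 4->4), giving [20, 1, 11, 4].

[20, 1, 11, 4]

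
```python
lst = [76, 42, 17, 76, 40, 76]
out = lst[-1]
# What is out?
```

lst has length 6. Negative index -1 maps to positive index 6 + (-1) = 5. lst[5] = 76.

76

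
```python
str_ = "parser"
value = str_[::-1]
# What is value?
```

str_ has length 6. The slice str_[::-1] selects indices [5, 4, 3, 2, 1, 0] (5->'r', 4->'e', 3->'s', 2->'r', 1->'a', 0->'p'), giving 'resrap'.

'resrap'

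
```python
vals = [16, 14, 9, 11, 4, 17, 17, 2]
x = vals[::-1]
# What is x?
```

vals has length 8. The slice vals[::-1] selects indices [7, 6, 5, 4, 3, 2, 1, 0] (7->2, 6->17, 5->17, 4->4, 3->11, 2->9, 1->14, 0->16), giving [2, 17, 17, 4, 11, 9, 14, 16].

[2, 17, 17, 4, 11, 9, 14, 16]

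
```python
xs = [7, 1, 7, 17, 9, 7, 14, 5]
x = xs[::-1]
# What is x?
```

xs has length 8. The slice xs[::-1] selects indices [7, 6, 5, 4, 3, 2, 1, 0] (7->5, 6->14, 5->7, 4->9, 3->17, 2->7, 1->1, 0->7), giving [5, 14, 7, 9, 17, 7, 1, 7].

[5, 14, 7, 9, 17, 7, 1, 7]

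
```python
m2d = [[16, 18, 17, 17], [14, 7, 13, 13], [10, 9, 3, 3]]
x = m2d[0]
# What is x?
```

m2d has 3 rows. Row 0 is [16, 18, 17, 17].

[16, 18, 17, 17]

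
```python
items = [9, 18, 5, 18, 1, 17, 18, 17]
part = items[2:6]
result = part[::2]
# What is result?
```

items has length 8. The slice items[2:6] selects indices [2, 3, 4, 5] (2->5, 3->18, 4->1, 5->17), giving [5, 18, 1, 17]. So part = [5, 18, 1, 17]. part has length 4. The slice part[::2] selects indices [0, 2] (0->5, 2->1), giving [5, 1].

[5, 1]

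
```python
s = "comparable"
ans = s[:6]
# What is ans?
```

s has length 10. The slice s[:6] selects indices [0, 1, 2, 3, 4, 5] (0->'c', 1->'o', 2->'m', 3->'p', 4->'a', 5->'r'), giving 'compar'.

'compar'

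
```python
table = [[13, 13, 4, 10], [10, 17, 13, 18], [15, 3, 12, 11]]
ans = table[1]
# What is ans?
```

table has 3 rows. Row 1 is [10, 17, 13, 18].

[10, 17, 13, 18]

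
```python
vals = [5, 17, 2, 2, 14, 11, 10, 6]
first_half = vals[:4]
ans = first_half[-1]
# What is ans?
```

vals has length 8. The slice vals[:4] selects indices [0, 1, 2, 3] (0->5, 1->17, 2->2, 3->2), giving [5, 17, 2, 2]. So first_half = [5, 17, 2, 2]. Then first_half[-1] = 2.

2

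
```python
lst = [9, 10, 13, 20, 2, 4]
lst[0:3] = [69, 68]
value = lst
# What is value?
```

lst starts as [9, 10, 13, 20, 2, 4] (length 6). The slice lst[0:3] covers indices [0, 1, 2] with values [9, 10, 13]. Replacing that slice with [69, 68] (different length) produces [69, 68, 20, 2, 4].

[69, 68, 20, 2, 4]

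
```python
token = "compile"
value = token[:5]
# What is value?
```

token has length 7. The slice token[:5] selects indices [0, 1, 2, 3, 4] (0->'c', 1->'o', 2->'m', 3->'p', 4->'i'), giving 'compi'.

'compi'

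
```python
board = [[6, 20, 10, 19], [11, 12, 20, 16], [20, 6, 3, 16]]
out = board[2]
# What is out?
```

board has 3 rows. Row 2 is [20, 6, 3, 16].

[20, 6, 3, 16]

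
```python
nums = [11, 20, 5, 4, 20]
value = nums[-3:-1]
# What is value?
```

nums has length 5. The slice nums[-3:-1] selects indices [2, 3] (2->5, 3->4), giving [5, 4].

[5, 4]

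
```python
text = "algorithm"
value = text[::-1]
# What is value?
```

text has length 9. The slice text[::-1] selects indices [8, 7, 6, 5, 4, 3, 2, 1, 0] (8->'m', 7->'h', 6->'t', 5->'i', 4->'r', 3->'o', 2->'g', 1->'l', 0->'a'), giving 'mhtirogla'.

'mhtirogla'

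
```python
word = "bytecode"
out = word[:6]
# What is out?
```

word has length 8. The slice word[:6] selects indices [0, 1, 2, 3, 4, 5] (0->'b', 1->'y', 2->'t', 3->'e', 4->'c', 5->'o'), giving 'byteco'.

'byteco'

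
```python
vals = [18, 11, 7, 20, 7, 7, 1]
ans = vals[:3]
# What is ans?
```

vals has length 7. The slice vals[:3] selects indices [0, 1, 2] (0->18, 1->11, 2->7), giving [18, 11, 7].

[18, 11, 7]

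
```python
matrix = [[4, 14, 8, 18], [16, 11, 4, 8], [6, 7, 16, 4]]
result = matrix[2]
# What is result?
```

matrix has 3 rows. Row 2 is [6, 7, 16, 4].

[6, 7, 16, 4]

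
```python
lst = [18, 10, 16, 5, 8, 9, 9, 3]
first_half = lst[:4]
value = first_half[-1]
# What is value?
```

lst has length 8. The slice lst[:4] selects indices [0, 1, 2, 3] (0->18, 1->10, 2->16, 3->5), giving [18, 10, 16, 5]. So first_half = [18, 10, 16, 5]. Then first_half[-1] = 5.

5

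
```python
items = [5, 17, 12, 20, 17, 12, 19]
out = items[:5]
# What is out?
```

items has length 7. The slice items[:5] selects indices [0, 1, 2, 3, 4] (0->5, 1->17, 2->12, 3->20, 4->17), giving [5, 17, 12, 20, 17].

[5, 17, 12, 20, 17]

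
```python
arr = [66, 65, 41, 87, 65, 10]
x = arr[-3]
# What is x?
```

arr has length 6. Negative index -3 maps to positive index 6 + (-3) = 3. arr[3] = 87.

87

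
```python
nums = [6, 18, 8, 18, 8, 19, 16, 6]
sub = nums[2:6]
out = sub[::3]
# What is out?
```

nums has length 8. The slice nums[2:6] selects indices [2, 3, 4, 5] (2->8, 3->18, 4->8, 5->19), giving [8, 18, 8, 19]. So sub = [8, 18, 8, 19]. sub has length 4. The slice sub[::3] selects indices [0, 3] (0->8, 3->19), giving [8, 19].

[8, 19]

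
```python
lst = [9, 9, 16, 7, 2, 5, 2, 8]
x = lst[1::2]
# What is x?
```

lst has length 8. The slice lst[1::2] selects indices [1, 3, 5, 7] (1->9, 3->7, 5->5, 7->8), giving [9, 7, 5, 8].

[9, 7, 5, 8]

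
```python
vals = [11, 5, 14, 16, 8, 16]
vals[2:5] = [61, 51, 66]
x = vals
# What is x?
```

vals starts as [11, 5, 14, 16, 8, 16] (length 6). The slice vals[2:5] covers indices [2, 3, 4] with values [14, 16, 8]. Replacing that slice with [61, 51, 66] (same length) produces [11, 5, 61, 51, 66, 16].

[11, 5, 61, 51, 66, 16]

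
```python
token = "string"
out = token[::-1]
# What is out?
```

token has length 6. The slice token[::-1] selects indices [5, 4, 3, 2, 1, 0] (5->'g', 4->'n', 3->'i', 2->'r', 1->'t', 0->'s'), giving 'gnirts'.

'gnirts'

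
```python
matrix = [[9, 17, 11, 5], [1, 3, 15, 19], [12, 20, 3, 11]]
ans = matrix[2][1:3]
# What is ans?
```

matrix[2] = [12, 20, 3, 11]. matrix[2] has length 4. The slice matrix[2][1:3] selects indices [1, 2] (1->20, 2->3), giving [20, 3].

[20, 3]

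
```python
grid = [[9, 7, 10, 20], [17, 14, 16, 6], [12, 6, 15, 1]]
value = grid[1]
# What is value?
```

grid has 3 rows. Row 1 is [17, 14, 16, 6].

[17, 14, 16, 6]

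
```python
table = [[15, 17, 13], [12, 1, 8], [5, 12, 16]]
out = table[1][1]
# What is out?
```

table[1] = [12, 1, 8]. Taking column 1 of that row yields 1.

1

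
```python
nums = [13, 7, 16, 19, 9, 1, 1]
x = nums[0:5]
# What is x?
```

nums has length 7. The slice nums[0:5] selects indices [0, 1, 2, 3, 4] (0->13, 1->7, 2->16, 3->19, 4->9), giving [13, 7, 16, 19, 9].

[13, 7, 16, 19, 9]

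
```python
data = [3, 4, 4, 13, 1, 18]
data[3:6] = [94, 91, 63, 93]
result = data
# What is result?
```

data starts as [3, 4, 4, 13, 1, 18] (length 6). The slice data[3:6] covers indices [3, 4, 5] with values [13, 1, 18]. Replacing that slice with [94, 91, 63, 93] (different length) produces [3, 4, 4, 94, 91, 63, 93].

[3, 4, 4, 94, 91, 63, 93]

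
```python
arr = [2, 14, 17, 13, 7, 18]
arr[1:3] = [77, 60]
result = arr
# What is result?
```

arr starts as [2, 14, 17, 13, 7, 18] (length 6). The slice arr[1:3] covers indices [1, 2] with values [14, 17]. Replacing that slice with [77, 60] (same length) produces [2, 77, 60, 13, 7, 18].

[2, 77, 60, 13, 7, 18]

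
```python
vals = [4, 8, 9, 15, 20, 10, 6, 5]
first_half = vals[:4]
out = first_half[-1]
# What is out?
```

vals has length 8. The slice vals[:4] selects indices [0, 1, 2, 3] (0->4, 1->8, 2->9, 3->15), giving [4, 8, 9, 15]. So first_half = [4, 8, 9, 15]. Then first_half[-1] = 15.

15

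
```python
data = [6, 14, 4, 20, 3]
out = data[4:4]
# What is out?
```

data has length 5. The slice data[4:4] resolves to an empty index range, so the result is [].

[]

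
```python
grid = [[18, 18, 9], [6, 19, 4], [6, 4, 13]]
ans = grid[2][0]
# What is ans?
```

grid[2] = [6, 4, 13]. Taking column 0 of that row yields 6.

6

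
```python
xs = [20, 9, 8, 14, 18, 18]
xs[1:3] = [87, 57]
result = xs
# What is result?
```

xs starts as [20, 9, 8, 14, 18, 18] (length 6). The slice xs[1:3] covers indices [1, 2] with values [9, 8]. Replacing that slice with [87, 57] (same length) produces [20, 87, 57, 14, 18, 18].

[20, 87, 57, 14, 18, 18]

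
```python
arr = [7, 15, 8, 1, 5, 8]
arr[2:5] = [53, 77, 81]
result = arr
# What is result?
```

arr starts as [7, 15, 8, 1, 5, 8] (length 6). The slice arr[2:5] covers indices [2, 3, 4] with values [8, 1, 5]. Replacing that slice with [53, 77, 81] (same length) produces [7, 15, 53, 77, 81, 8].

[7, 15, 53, 77, 81, 8]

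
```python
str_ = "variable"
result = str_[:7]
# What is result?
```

str_ has length 8. The slice str_[:7] selects indices [0, 1, 2, 3, 4, 5, 6] (0->'v', 1->'a', 2->'r', 3->'i', 4->'a', 5->'b', 6->'l'), giving 'variabl'.

'variabl'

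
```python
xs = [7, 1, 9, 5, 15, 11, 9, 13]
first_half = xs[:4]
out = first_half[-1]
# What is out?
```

xs has length 8. The slice xs[:4] selects indices [0, 1, 2, 3] (0->7, 1->1, 2->9, 3->5), giving [7, 1, 9, 5]. So first_half = [7, 1, 9, 5]. Then first_half[-1] = 5.

5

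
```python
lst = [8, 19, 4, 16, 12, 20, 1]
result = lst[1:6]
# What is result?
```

lst has length 7. The slice lst[1:6] selects indices [1, 2, 3, 4, 5] (1->19, 2->4, 3->16, 4->12, 5->20), giving [19, 4, 16, 12, 20].

[19, 4, 16, 12, 20]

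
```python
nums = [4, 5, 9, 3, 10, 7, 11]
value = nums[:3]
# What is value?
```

nums has length 7. The slice nums[:3] selects indices [0, 1, 2] (0->4, 1->5, 2->9), giving [4, 5, 9].

[4, 5, 9]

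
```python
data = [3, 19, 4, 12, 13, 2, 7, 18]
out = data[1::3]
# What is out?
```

data has length 8. The slice data[1::3] selects indices [1, 4, 7] (1->19, 4->13, 7->18), giving [19, 13, 18].

[19, 13, 18]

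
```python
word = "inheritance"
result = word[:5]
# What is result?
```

word has length 11. The slice word[:5] selects indices [0, 1, 2, 3, 4] (0->'i', 1->'n', 2->'h', 3->'e', 4->'r'), giving 'inher'.

'inher'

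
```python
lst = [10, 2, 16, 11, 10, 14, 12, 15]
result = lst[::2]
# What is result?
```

lst has length 8. The slice lst[::2] selects indices [0, 2, 4, 6] (0->10, 2->16, 4->10, 6->12), giving [10, 16, 10, 12].

[10, 16, 10, 12]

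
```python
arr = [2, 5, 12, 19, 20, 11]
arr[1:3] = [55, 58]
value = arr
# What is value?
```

arr starts as [2, 5, 12, 19, 20, 11] (length 6). The slice arr[1:3] covers indices [1, 2] with values [5, 12]. Replacing that slice with [55, 58] (same length) produces [2, 55, 58, 19, 20, 11].

[2, 55, 58, 19, 20, 11]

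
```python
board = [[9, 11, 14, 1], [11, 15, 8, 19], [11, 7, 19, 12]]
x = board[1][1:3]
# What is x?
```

board[1] = [11, 15, 8, 19]. board[1] has length 4. The slice board[1][1:3] selects indices [1, 2] (1->15, 2->8), giving [15, 8].

[15, 8]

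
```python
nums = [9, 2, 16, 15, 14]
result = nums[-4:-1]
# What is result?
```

nums has length 5. The slice nums[-4:-1] selects indices [1, 2, 3] (1->2, 2->16, 3->15), giving [2, 16, 15].

[2, 16, 15]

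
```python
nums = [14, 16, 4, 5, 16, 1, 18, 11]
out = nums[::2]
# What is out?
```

nums has length 8. The slice nums[::2] selects indices [0, 2, 4, 6] (0->14, 2->4, 4->16, 6->18), giving [14, 4, 16, 18].

[14, 4, 16, 18]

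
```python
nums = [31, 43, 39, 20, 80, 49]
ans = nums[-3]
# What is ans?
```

nums has length 6. Negative index -3 maps to positive index 6 + (-3) = 3. nums[3] = 20.

20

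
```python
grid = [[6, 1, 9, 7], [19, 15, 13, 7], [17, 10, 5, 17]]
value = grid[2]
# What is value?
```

grid has 3 rows. Row 2 is [17, 10, 5, 17].

[17, 10, 5, 17]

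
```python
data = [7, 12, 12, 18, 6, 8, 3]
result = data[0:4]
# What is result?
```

data has length 7. The slice data[0:4] selects indices [0, 1, 2, 3] (0->7, 1->12, 2->12, 3->18), giving [7, 12, 12, 18].

[7, 12, 12, 18]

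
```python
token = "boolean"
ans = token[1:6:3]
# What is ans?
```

token has length 7. The slice token[1:6:3] selects indices [1, 4] (1->'o', 4->'e'), giving 'oe'.

'oe'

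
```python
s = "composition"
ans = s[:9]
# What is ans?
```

s has length 11. The slice s[:9] selects indices [0, 1, 2, 3, 4, 5, 6, 7, 8] (0->'c', 1->'o', 2->'m', 3->'p', 4->'o', 5->'s', 6->'i', 7->'t', 8->'i'), giving 'compositi'.

'compositi'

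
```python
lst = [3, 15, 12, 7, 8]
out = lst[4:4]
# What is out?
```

lst has length 5. The slice lst[4:4] resolves to an empty index range, so the result is [].

[]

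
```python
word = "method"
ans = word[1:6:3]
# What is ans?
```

word has length 6. The slice word[1:6:3] selects indices [1, 4] (1->'e', 4->'o'), giving 'eo'.

'eo'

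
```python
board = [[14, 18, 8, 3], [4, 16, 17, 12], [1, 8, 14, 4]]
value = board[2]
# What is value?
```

board has 3 rows. Row 2 is [1, 8, 14, 4].

[1, 8, 14, 4]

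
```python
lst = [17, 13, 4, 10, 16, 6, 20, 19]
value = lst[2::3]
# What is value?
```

lst has length 8. The slice lst[2::3] selects indices [2, 5] (2->4, 5->6), giving [4, 6].

[4, 6]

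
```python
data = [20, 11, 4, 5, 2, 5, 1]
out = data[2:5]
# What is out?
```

data has length 7. The slice data[2:5] selects indices [2, 3, 4] (2->4, 3->5, 4->2), giving [4, 5, 2].

[4, 5, 2]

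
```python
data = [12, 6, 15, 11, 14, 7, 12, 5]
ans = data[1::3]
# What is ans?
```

data has length 8. The slice data[1::3] selects indices [1, 4, 7] (1->6, 4->14, 7->5), giving [6, 14, 5].

[6, 14, 5]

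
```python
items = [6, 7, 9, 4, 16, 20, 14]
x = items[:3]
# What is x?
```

items has length 7. The slice items[:3] selects indices [0, 1, 2] (0->6, 1->7, 2->9), giving [6, 7, 9].

[6, 7, 9]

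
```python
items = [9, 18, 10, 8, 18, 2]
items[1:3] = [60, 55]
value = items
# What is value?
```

items starts as [9, 18, 10, 8, 18, 2] (length 6). The slice items[1:3] covers indices [1, 2] with values [18, 10]. Replacing that slice with [60, 55] (same length) produces [9, 60, 55, 8, 18, 2].

[9, 60, 55, 8, 18, 2]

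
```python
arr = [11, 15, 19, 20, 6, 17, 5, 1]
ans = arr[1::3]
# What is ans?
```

arr has length 8. The slice arr[1::3] selects indices [1, 4, 7] (1->15, 4->6, 7->1), giving [15, 6, 1].

[15, 6, 1]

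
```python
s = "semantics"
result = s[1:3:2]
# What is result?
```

s has length 9. The slice s[1:3:2] selects indices [1] (1->'e'), giving 'e'.

'e'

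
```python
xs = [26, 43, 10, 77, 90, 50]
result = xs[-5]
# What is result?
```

xs has length 6. Negative index -5 maps to positive index 6 + (-5) = 1. xs[1] = 43.

43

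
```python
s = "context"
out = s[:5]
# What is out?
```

s has length 7. The slice s[:5] selects indices [0, 1, 2, 3, 4] (0->'c', 1->'o', 2->'n', 3->'t', 4->'e'), giving 'conte'.

'conte'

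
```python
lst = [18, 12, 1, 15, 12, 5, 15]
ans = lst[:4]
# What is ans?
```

lst has length 7. The slice lst[:4] selects indices [0, 1, 2, 3] (0->18, 1->12, 2->1, 3->15), giving [18, 12, 1, 15].

[18, 12, 1, 15]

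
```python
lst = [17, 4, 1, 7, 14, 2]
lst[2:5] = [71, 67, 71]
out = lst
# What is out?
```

lst starts as [17, 4, 1, 7, 14, 2] (length 6). The slice lst[2:5] covers indices [2, 3, 4] with values [1, 7, 14]. Replacing that slice with [71, 67, 71] (same length) produces [17, 4, 71, 67, 71, 2].

[17, 4, 71, 67, 71, 2]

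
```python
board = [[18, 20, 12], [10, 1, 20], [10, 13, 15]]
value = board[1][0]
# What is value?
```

board[1] = [10, 1, 20]. Taking column 0 of that row yields 10.

10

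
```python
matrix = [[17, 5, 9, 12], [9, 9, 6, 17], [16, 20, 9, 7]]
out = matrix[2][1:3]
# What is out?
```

matrix[2] = [16, 20, 9, 7]. matrix[2] has length 4. The slice matrix[2][1:3] selects indices [1, 2] (1->20, 2->9), giving [20, 9].

[20, 9]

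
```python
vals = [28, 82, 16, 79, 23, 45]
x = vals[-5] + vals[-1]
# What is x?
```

vals has length 6. Negative index -5 maps to positive index 6 + (-5) = 1. vals[1] = 82.
vals has length 6. Negative index -1 maps to positive index 6 + (-1) = 5. vals[5] = 45.
Sum: 82 + 45 = 127.

127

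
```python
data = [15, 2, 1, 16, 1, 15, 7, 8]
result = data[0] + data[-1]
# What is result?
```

data has length 8. data[0] = 15.
data has length 8. Negative index -1 maps to positive index 8 + (-1) = 7. data[7] = 8.
Sum: 15 + 8 = 23.

23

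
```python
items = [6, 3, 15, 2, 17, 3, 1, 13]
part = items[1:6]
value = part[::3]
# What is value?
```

items has length 8. The slice items[1:6] selects indices [1, 2, 3, 4, 5] (1->3, 2->15, 3->2, 4->17, 5->3), giving [3, 15, 2, 17, 3]. So part = [3, 15, 2, 17, 3]. part has length 5. The slice part[::3] selects indices [0, 3] (0->3, 3->17), giving [3, 17].

[3, 17]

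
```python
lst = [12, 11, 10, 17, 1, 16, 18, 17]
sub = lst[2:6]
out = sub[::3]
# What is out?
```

lst has length 8. The slice lst[2:6] selects indices [2, 3, 4, 5] (2->10, 3->17, 4->1, 5->16), giving [10, 17, 1, 16]. So sub = [10, 17, 1, 16]. sub has length 4. The slice sub[::3] selects indices [0, 3] (0->10, 3->16), giving [10, 16].

[10, 16]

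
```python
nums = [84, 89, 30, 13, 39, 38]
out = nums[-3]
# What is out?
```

nums has length 6. Negative index -3 maps to positive index 6 + (-3) = 3. nums[3] = 13.

13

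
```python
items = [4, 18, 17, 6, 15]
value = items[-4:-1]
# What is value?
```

items has length 5. The slice items[-4:-1] selects indices [1, 2, 3] (1->18, 2->17, 3->6), giving [18, 17, 6].

[18, 17, 6]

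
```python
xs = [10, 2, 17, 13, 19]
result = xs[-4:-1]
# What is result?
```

xs has length 5. The slice xs[-4:-1] selects indices [1, 2, 3] (1->2, 2->17, 3->13), giving [2, 17, 13].

[2, 17, 13]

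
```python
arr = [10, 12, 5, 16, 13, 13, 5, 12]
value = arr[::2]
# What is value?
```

arr has length 8. The slice arr[::2] selects indices [0, 2, 4, 6] (0->10, 2->5, 4->13, 6->5), giving [10, 5, 13, 5].

[10, 5, 13, 5]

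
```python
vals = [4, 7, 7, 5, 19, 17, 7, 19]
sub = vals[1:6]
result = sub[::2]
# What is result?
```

vals has length 8. The slice vals[1:6] selects indices [1, 2, 3, 4, 5] (1->7, 2->7, 3->5, 4->19, 5->17), giving [7, 7, 5, 19, 17]. So sub = [7, 7, 5, 19, 17]. sub has length 5. The slice sub[::2] selects indices [0, 2, 4] (0->7, 2->5, 4->17), giving [7, 5, 17].

[7, 5, 17]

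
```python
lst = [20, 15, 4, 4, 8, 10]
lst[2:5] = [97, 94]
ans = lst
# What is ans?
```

lst starts as [20, 15, 4, 4, 8, 10] (length 6). The slice lst[2:5] covers indices [2, 3, 4] with values [4, 4, 8]. Replacing that slice with [97, 94] (different length) produces [20, 15, 97, 94, 10].

[20, 15, 97, 94, 10]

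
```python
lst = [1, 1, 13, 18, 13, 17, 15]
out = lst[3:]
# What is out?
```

lst has length 7. The slice lst[3:] selects indices [3, 4, 5, 6] (3->18, 4->13, 5->17, 6->15), giving [18, 13, 17, 15].

[18, 13, 17, 15]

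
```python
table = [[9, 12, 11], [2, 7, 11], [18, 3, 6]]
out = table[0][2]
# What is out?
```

table[0] = [9, 12, 11]. Taking column 2 of that row yields 11.

11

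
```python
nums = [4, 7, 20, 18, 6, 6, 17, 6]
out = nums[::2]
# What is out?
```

nums has length 8. The slice nums[::2] selects indices [0, 2, 4, 6] (0->4, 2->20, 4->6, 6->17), giving [4, 20, 6, 17].

[4, 20, 6, 17]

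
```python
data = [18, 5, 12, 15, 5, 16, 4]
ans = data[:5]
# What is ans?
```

data has length 7. The slice data[:5] selects indices [0, 1, 2, 3, 4] (0->18, 1->5, 2->12, 3->15, 4->5), giving [18, 5, 12, 15, 5].

[18, 5, 12, 15, 5]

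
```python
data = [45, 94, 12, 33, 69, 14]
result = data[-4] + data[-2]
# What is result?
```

data has length 6. Negative index -4 maps to positive index 6 + (-4) = 2. data[2] = 12.
data has length 6. Negative index -2 maps to positive index 6 + (-2) = 4. data[4] = 69.
Sum: 12 + 69 = 81.

81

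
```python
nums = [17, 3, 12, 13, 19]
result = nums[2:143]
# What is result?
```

nums has length 5. The slice nums[2:143] selects indices [2, 3, 4] (2->12, 3->13, 4->19), giving [12, 13, 19].

[12, 13, 19]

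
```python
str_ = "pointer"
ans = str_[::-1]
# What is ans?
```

str_ has length 7. The slice str_[::-1] selects indices [6, 5, 4, 3, 2, 1, 0] (6->'r', 5->'e', 4->'t', 3->'n', 2->'i', 1->'o', 0->'p'), giving 'retniop'.

'retniop'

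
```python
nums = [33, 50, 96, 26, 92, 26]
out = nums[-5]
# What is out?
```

nums has length 6. Negative index -5 maps to positive index 6 + (-5) = 1. nums[1] = 50.

50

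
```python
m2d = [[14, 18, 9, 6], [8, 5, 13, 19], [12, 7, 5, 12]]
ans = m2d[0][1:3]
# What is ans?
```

m2d[0] = [14, 18, 9, 6]. m2d[0] has length 4. The slice m2d[0][1:3] selects indices [1, 2] (1->18, 2->9), giving [18, 9].

[18, 9]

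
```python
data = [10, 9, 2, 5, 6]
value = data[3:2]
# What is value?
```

data has length 5. The slice data[3:2] resolves to an empty index range, so the result is [].

[]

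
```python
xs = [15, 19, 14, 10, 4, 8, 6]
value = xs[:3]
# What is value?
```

xs has length 7. The slice xs[:3] selects indices [0, 1, 2] (0->15, 1->19, 2->14), giving [15, 19, 14].

[15, 19, 14]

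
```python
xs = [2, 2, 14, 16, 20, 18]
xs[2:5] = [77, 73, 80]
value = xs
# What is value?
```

xs starts as [2, 2, 14, 16, 20, 18] (length 6). The slice xs[2:5] covers indices [2, 3, 4] with values [14, 16, 20]. Replacing that slice with [77, 73, 80] (same length) produces [2, 2, 77, 73, 80, 18].

[2, 2, 77, 73, 80, 18]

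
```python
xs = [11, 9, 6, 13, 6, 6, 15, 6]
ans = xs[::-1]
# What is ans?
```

xs has length 8. The slice xs[::-1] selects indices [7, 6, 5, 4, 3, 2, 1, 0] (7->6, 6->15, 5->6, 4->6, 3->13, 2->6, 1->9, 0->11), giving [6, 15, 6, 6, 13, 6, 9, 11].

[6, 15, 6, 6, 13, 6, 9, 11]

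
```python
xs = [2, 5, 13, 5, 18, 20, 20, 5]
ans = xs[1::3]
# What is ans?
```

xs has length 8. The slice xs[1::3] selects indices [1, 4, 7] (1->5, 4->18, 7->5), giving [5, 18, 5].

[5, 18, 5]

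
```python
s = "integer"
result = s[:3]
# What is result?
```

s has length 7. The slice s[:3] selects indices [0, 1, 2] (0->'i', 1->'n', 2->'t'), giving 'int'.

'int'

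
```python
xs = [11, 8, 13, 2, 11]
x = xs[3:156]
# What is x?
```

xs has length 5. The slice xs[3:156] selects indices [3, 4] (3->2, 4->11), giving [2, 11].

[2, 11]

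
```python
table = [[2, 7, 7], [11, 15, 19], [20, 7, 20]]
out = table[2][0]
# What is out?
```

table[2] = [20, 7, 20]. Taking column 0 of that row yields 20.

20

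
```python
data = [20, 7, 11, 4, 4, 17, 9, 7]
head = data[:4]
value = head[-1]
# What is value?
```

data has length 8. The slice data[:4] selects indices [0, 1, 2, 3] (0->20, 1->7, 2->11, 3->4), giving [20, 7, 11, 4]. So head = [20, 7, 11, 4]. Then head[-1] = 4.

4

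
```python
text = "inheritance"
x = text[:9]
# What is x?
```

text has length 11. The slice text[:9] selects indices [0, 1, 2, 3, 4, 5, 6, 7, 8] (0->'i', 1->'n', 2->'h', 3->'e', 4->'r', 5->'i', 6->'t', 7->'a', 8->'n'), giving 'inheritan'.

'inheritan'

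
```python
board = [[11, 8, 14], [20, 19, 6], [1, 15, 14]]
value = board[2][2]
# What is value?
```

board[2] = [1, 15, 14]. Taking column 2 of that row yields 14.

14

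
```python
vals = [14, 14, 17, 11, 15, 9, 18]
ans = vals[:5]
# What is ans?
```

vals has length 7. The slice vals[:5] selects indices [0, 1, 2, 3, 4] (0->14, 1->14, 2->17, 3->11, 4->15), giving [14, 14, 17, 11, 15].

[14, 14, 17, 11, 15]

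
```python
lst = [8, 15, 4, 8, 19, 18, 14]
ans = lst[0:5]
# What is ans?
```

lst has length 7. The slice lst[0:5] selects indices [0, 1, 2, 3, 4] (0->8, 1->15, 2->4, 3->8, 4->19), giving [8, 15, 4, 8, 19].

[8, 15, 4, 8, 19]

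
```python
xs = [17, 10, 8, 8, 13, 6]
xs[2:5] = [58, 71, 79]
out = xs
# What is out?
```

xs starts as [17, 10, 8, 8, 13, 6] (length 6). The slice xs[2:5] covers indices [2, 3, 4] with values [8, 8, 13]. Replacing that slice with [58, 71, 79] (same length) produces [17, 10, 58, 71, 79, 6].

[17, 10, 58, 71, 79, 6]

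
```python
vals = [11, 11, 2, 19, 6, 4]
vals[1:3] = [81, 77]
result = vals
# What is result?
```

vals starts as [11, 11, 2, 19, 6, 4] (length 6). The slice vals[1:3] covers indices [1, 2] with values [11, 2]. Replacing that slice with [81, 77] (same length) produces [11, 81, 77, 19, 6, 4].

[11, 81, 77, 19, 6, 4]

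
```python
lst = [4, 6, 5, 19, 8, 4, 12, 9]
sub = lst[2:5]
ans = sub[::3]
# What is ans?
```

lst has length 8. The slice lst[2:5] selects indices [2, 3, 4] (2->5, 3->19, 4->8), giving [5, 19, 8]. So sub = [5, 19, 8]. sub has length 3. The slice sub[::3] selects indices [0] (0->5), giving [5].

[5]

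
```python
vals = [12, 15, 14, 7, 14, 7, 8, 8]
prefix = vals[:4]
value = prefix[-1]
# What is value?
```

vals has length 8. The slice vals[:4] selects indices [0, 1, 2, 3] (0->12, 1->15, 2->14, 3->7), giving [12, 15, 14, 7]. So prefix = [12, 15, 14, 7]. Then prefix[-1] = 7.

7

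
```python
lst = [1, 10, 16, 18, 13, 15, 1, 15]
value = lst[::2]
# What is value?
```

lst has length 8. The slice lst[::2] selects indices [0, 2, 4, 6] (0->1, 2->16, 4->13, 6->1), giving [1, 16, 13, 1].

[1, 16, 13, 1]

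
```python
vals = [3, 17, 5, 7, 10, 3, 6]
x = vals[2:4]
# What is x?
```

vals has length 7. The slice vals[2:4] selects indices [2, 3] (2->5, 3->7), giving [5, 7].

[5, 7]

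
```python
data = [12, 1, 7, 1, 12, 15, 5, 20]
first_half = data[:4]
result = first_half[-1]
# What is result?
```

data has length 8. The slice data[:4] selects indices [0, 1, 2, 3] (0->12, 1->1, 2->7, 3->1), giving [12, 1, 7, 1]. So first_half = [12, 1, 7, 1]. Then first_half[-1] = 1.

1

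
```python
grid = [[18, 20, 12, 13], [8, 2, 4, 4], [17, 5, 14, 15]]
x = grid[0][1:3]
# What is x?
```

grid[0] = [18, 20, 12, 13]. grid[0] has length 4. The slice grid[0][1:3] selects indices [1, 2] (1->20, 2->12), giving [20, 12].

[20, 12]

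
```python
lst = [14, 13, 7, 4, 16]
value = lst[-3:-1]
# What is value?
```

lst has length 5. The slice lst[-3:-1] selects indices [2, 3] (2->7, 3->4), giving [7, 4].

[7, 4]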